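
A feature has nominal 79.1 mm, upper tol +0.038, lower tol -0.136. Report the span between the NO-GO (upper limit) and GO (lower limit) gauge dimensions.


GO = nominal - lower_tol (smallest hole = maximum material condition)
GO = 79.1 - 0.136 = 78.964
NO-GO = nominal + upper_tol (largest hole = least material condition)
NO-GO = 79.1 + 0.038 = 79.138
spread = NO-GO - GO = 79.138 - 78.964 = 0.1740

0.1740


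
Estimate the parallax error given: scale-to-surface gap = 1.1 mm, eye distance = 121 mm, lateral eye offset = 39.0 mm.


error = h * offset / d
= 1.1 * 39.0 / 121
= 0.3545

0.3545


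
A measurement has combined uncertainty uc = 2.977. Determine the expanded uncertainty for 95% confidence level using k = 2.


U = k * uc
U = 2 * 2.977
U = 5.9540

5.9540


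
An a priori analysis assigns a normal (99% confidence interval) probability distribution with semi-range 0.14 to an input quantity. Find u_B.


u_B = half_width / 2.576
u_B = 0.14 / 2.576
u_B = 0.0543

0.0543


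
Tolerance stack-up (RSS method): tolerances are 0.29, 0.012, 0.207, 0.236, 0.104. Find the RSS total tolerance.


RSS = sqrt(0.29^2 + 0.012^2 + 0.207^2 + 0.236^2 + 0.104^2)
= sqrt(0.193605)
= 0.4400

0.4400


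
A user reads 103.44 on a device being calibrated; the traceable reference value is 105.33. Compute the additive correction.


Correction = standard - reading
= 105.33 - 103.44
= 1.8900

1.8900


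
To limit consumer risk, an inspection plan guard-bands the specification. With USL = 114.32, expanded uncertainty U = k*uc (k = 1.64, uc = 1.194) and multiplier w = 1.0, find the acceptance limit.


U = k * uc = 1.64 * 1.194 = 1.95816
guard band g = w * U = 1.0 * 1.95816 = 1.95816
AL = USL - g = 114.32 - 1.95816
AL = 112.3618

112.3618


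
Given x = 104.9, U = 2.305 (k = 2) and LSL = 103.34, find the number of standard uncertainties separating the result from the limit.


u = U / k = 2.305 / 2 = 1.1525
margin = |LSL - x| = |103.34 - 104.9| = 1.56
z = margin / u = 1.56 / 1.1525
z = 1.3536

1.3536


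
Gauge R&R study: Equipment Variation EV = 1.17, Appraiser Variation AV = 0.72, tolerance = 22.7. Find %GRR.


GRR = sqrt(EV^2 + AV^2) = sqrt(1.17^2 + 0.72^2) = 1.3737904
%GRR = GRR / tol * 100 = 1.3737904 / 22.7 * 100
%GRR = 6.0519

6.0519


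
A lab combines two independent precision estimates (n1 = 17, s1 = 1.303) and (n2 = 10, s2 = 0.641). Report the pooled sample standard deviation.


s_p = sqrt(((n1-1)*s1^2 + (n2-1)*s2^2) / (n1+n2-2))
numerator = (17-1)*1.303^2 + (10-1)*0.641^2 = 27.164944 + 3.697929 = 30.862873
denominator = 17 + 10 - 2 = 25
s_p^2 = 30.862873 / 25 = 1.2345149
s_p = sqrt(1.2345149) = 1.1111

1.1111


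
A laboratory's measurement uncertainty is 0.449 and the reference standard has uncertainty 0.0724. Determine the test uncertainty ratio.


TUR = u_lab / u_ref
= 0.449 / 0.0724
= 6.2017

6.2017


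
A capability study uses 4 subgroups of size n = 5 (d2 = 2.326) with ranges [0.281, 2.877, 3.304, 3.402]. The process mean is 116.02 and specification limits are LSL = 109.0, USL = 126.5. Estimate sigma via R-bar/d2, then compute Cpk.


R_bar = (0.281 + 2.877 + 3.304 + 3.402) / 4 = 2.466
sigma = R_bar / d2 = 2.466 / 2.326 = 1.0601892
Cp = (USL - LSL)/(6*sigma) = (126.5 - 109.0)/(6*1.0601892) = 2.7511
Cpu = (126.5 - 116.02)/(3*1.0601892) = 3.2950
Cpl = (116.02 - 109.0)/(3*1.0601892) = 2.2072
Cpk = min(Cpu, Cpl) = 2.2072

2.2072


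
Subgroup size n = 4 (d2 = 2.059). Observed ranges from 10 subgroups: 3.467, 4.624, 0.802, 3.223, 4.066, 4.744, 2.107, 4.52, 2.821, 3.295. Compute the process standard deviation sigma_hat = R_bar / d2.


R_bar = (3.467 + 4.624 + 0.802 + 3.223 + 4.066 + 4.744 + 2.107 + 4.52 + 2.821 + 3.295) / 10
R_bar = 33.669 / 10 = 3.3669
sigma_hat = R_bar / d2 = 3.3669 / 2.059 = 1.6352

1.6352


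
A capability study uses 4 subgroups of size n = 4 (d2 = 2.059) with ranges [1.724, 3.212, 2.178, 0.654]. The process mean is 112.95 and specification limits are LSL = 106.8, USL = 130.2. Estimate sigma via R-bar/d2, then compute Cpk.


R_bar = (1.724 + 3.212 + 2.178 + 0.654) / 4 = 1.942
sigma = R_bar / d2 = 1.942 / 2.059 = 0.9431763
Cp = (USL - LSL)/(6*sigma) = (130.2 - 106.8)/(6*0.9431763) = 4.1350
Cpu = (130.2 - 112.95)/(3*0.9431763) = 6.0964
Cpl = (112.95 - 106.8)/(3*0.9431763) = 2.1735
Cpk = min(Cpu, Cpl) = 2.1735

2.1735


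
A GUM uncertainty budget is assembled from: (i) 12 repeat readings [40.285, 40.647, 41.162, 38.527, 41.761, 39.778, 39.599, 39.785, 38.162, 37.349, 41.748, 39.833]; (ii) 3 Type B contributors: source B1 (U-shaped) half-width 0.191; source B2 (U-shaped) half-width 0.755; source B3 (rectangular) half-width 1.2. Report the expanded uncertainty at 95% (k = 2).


mean = (40.285 + 40.647 + 41.162 + 38.527 + 41.761 + 39.778 + 39.599 + 39.785 + 38.162 + 37.349 + 41.748 + 39.833) / 12 = 39.88633333
s = sqrt(sum((x - mean)^2)/(n-1)) = 1.3721792
u_A = s / sqrt(n) = 1.3721792 / sqrt(12) = 0.39611402
u_B1 = 0.191 / sqrt(2) = 0.1350574
u_B2 = 0.755 / sqrt(2) = 0.53386562
u_B3 = 1.2 / sqrt(3) = 0.69282032
uc = sqrt(0.39611402^2 + 0.1350574^2 + 0.53386562^2 + 0.69282032^2) = 0.96961813
U = k * uc = 2 * 0.96961813
U = 1.9392

1.9392


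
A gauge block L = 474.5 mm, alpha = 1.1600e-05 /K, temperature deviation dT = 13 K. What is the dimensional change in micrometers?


dL = L * alpha * dT
= 474.5 * 1.1600e-05 * 13
= 0.0715546 mm
dL_um = 0.0715546 * 1000 = 71.5546 um

71.5546


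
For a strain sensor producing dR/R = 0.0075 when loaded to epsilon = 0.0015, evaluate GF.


GF = (dR/R) / epsilon
= 0.0075 / 0.0015
= 5.0000

5.0000


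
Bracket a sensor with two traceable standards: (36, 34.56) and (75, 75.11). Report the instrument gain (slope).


slope = (y2 - y1) / (x2 - x1)
= (75.11 - 34.56) / (75 - 36)
= 40.5500 / 39
= 1.0397

1.0397


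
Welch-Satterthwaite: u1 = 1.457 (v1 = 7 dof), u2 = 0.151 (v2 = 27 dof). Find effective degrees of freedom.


uc = sqrt(u1^2 + u2^2) = sqrt(1.457^2 + 0.151^2) = 1.4648037
v_eff = uc^4 / (u1^4/v1 + u2^4/v2)
= 1.4648037^4 / (1.457^4/7 + 0.151^4/27)
= 4.6038134 / 0.64380324
v_eff = 7.1510

7.1510


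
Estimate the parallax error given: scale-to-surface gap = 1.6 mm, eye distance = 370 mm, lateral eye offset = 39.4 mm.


error = h * offset / d
= 1.6 * 39.4 / 370
= 0.1704

0.1704


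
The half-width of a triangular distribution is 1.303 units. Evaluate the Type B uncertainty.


u_B = half_width / sqrt(6)
u_B = 1.303 / 2.4494897
u_B = 0.5319

0.5319


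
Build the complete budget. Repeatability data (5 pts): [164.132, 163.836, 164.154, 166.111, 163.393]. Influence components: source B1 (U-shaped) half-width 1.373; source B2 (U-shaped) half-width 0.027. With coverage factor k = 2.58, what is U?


mean = (164.132 + 163.836 + 164.154 + 166.111 + 163.393) / 5 = 164.3252
s = sqrt(sum((x - mean)^2)/(n-1)) = 1.0445131
u_A = s / sqrt(n) = 1.0445131 / sqrt(5) = 0.46712046
u_B1 = 1.373 / sqrt(2) = 0.97085761
u_B2 = 0.027 / sqrt(2) = 0.019091883
uc = sqrt(0.46712046^2 + 0.97085761^2 + 0.019091883^2) = 1.0775577
U = k * uc = 2.58 * 1.0775577
U = 2.7801

2.7801


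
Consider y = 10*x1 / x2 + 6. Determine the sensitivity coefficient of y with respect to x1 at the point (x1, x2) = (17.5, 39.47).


y = 10*x1 / x2 + 6
dy/dx1 = 10/x2
Evaluate at x2 = 39.47: c1 = 10 / 39.47
c1 = 0.2534

0.2534


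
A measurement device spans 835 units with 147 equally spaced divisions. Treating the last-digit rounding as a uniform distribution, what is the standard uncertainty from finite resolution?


resolution = range / divisions
resolution = 835 / 147 = 5.6802721
u_res = resolution / (2*sqrt(3))
u_res = 5.6802721 / 3.4641016
u_res = 1.6398

1.6398


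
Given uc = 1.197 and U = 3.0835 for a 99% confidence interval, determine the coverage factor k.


k = U / uc
k = 3.0835 / 1.197
k = 2.576

2.576


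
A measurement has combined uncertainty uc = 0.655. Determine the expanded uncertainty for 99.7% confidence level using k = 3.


U = k * uc
U = 3 * 0.655
U = 1.9650

1.9650


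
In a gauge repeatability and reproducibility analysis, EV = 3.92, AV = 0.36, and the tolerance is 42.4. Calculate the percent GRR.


GRR = sqrt(EV^2 + AV^2) = sqrt(3.92^2 + 0.36^2) = 3.9364959
%GRR = GRR / tol * 100 = 3.9364959 / 42.4 * 100
%GRR = 9.2842

9.2842


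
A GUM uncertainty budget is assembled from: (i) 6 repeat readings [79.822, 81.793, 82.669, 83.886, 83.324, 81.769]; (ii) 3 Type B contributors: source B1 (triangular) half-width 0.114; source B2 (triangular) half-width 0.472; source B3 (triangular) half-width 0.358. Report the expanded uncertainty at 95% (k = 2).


mean = (79.822 + 81.793 + 82.669 + 83.886 + 83.324 + 81.769) / 6 = 82.2105
s = sqrt(sum((x - mean)^2)/(n-1)) = 1.4374676
u_A = s / sqrt(n) = 1.4374676 / sqrt(6) = 0.58684369
u_B1 = 0.114 / sqrt(6) = 0.046540305
u_B2 = 0.472 / sqrt(6) = 0.19269319
u_B3 = 0.358 / sqrt(6) = 0.14615289
uc = sqrt(0.58684369^2 + 0.046540305^2 + 0.19269319^2 + 0.14615289^2) = 0.63642977
U = k * uc = 2 * 0.63642977
U = 1.2729

1.2729


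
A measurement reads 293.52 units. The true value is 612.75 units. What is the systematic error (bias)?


Systematic error = measured - true
= 293.52 - 612.75
= -319.2300

-319.2300


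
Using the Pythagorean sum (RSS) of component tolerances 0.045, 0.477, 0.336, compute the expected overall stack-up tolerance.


RSS = sqrt(0.045^2 + 0.477^2 + 0.336^2)
= sqrt(0.34245)
= 0.5852

0.5852


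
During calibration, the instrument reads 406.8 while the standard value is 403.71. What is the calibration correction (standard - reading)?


Correction = standard - reading
= 403.71 - 406.8
= -3.0900

-3.0900


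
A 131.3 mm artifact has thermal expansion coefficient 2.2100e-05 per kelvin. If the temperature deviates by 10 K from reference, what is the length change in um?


dL = L * alpha * dT
= 131.3 * 2.2100e-05 * 10
= 0.0290173 mm
dL_um = 0.0290173 * 1000 = 29.0173 um

29.0173


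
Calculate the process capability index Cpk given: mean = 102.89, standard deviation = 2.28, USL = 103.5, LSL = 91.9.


Cpu = (USL - mean) / (3*sigma) = (103.5 - 102.89) / (3*2.28) = 0.0892
Cpl = (mean - LSL) / (3*sigma) = (102.89 - 91.9) / (3*2.28) = 1.6067
Cpk = min(Cpu, Cpl) = 0.0892

0.0892


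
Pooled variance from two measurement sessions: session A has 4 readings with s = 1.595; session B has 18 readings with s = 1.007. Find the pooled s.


s_p = sqrt(((n1-1)*s1^2 + (n2-1)*s2^2) / (n1+n2-2))
numerator = (4-1)*1.595^2 + (18-1)*1.007^2 = 7.632075 + 17.238833 = 24.870908
denominator = 4 + 18 - 2 = 20
s_p^2 = 24.870908 / 20 = 1.2435454
s_p = sqrt(1.2435454) = 1.1151

1.1151


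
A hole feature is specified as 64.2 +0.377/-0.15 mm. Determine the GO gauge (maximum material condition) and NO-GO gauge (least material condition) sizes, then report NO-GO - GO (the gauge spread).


GO = nominal - lower_tol (smallest hole = maximum material condition)
GO = 64.2 - 0.15 = 64.05
NO-GO = nominal + upper_tol (largest hole = least material condition)
NO-GO = 64.2 + 0.377 = 64.577
spread = NO-GO - GO = 64.577 - 64.05 = 0.5270

0.5270


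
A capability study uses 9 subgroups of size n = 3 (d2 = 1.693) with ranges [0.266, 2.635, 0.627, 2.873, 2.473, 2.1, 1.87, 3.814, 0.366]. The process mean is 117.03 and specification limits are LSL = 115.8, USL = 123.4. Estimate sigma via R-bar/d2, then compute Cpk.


R_bar = (0.266 + 2.635 + 0.627 + 2.873 + 2.473 + 2.1 + 1.87 + 3.814 + 0.366) / 9 = 1.8915556
sigma = R_bar / d2 = 1.8915556 / 1.693 = 1.1172803
Cp = (USL - LSL)/(6*sigma) = (123.4 - 115.8)/(6*1.1172803) = 1.1337
Cpu = (123.4 - 117.03)/(3*1.1172803) = 1.9004
Cpl = (117.03 - 115.8)/(3*1.1172803) = 0.3670
Cpk = min(Cpu, Cpl) = 0.3670

0.3670


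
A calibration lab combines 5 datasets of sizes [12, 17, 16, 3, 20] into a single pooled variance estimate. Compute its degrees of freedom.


nu = sum_i (n_i - 1)
nu = ((12 - 1) + (17 - 1) + (16 - 1) + (3 - 1) + (20 - 1))
nu = 11 + 16 + 15 + 2 + 19
nu = 63

63


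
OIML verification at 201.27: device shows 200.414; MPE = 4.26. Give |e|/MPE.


e = indication - reference = 200.414 - 201.27 = -0.8560
|e| = 0.8560
ratio = |e| / MPE = 0.8560 / 4.26
ratio = 0.2009

0.2009


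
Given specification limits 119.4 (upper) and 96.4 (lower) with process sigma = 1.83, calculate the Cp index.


Cp = (USL - LSL) / (6 * sigma)
= (119.4 - 96.4) / (6 * 1.83)
= 23.0000 / 10.9800
= 2.0947

2.0947


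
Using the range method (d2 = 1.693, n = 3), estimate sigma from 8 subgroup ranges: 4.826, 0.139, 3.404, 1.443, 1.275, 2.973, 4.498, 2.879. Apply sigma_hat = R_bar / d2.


R_bar = (4.826 + 0.139 + 3.404 + 1.443 + 1.275 + 2.973 + 4.498 + 2.879) / 8
R_bar = 21.437 / 8 = 2.679625
sigma_hat = R_bar / d2 = 2.679625 / 1.693 = 1.5828

1.5828


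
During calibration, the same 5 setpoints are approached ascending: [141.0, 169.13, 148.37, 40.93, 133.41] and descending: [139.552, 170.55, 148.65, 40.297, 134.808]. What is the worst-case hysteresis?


|141.0 - 139.552| = 1.4480
|169.13 - 170.55| = 1.4200
|148.37 - 148.65| = 0.2800
|40.93 - 40.297| = 0.6330
|133.41 - 134.808| = 1.3980
hysteresis = max(diffs) = 1.4480

1.4480


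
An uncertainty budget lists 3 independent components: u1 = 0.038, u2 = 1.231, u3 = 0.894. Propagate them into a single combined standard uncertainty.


uc = sqrt(0.038^2 + 1.231^2 + 0.894^2)
uc = sqrt(2.316041)
uc = 1.5219

1.5219


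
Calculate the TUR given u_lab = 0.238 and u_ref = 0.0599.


TUR = u_lab / u_ref
= 0.238 / 0.0599
= 3.9733

3.9733


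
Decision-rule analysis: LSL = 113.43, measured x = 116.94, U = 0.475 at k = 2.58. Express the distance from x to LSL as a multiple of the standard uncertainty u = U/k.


u = U / k = 0.475 / 2.58 = 0.18410853
margin = |LSL - x| = |113.43 - 116.94| = 3.51
z = margin / u = 3.51 / 0.18410853
z = 19.0648

19.0648


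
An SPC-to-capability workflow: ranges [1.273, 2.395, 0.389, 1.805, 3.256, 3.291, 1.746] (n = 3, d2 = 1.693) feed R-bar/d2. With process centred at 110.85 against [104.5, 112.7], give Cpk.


R_bar = (1.273 + 2.395 + 0.389 + 1.805 + 3.256 + 3.291 + 1.746) / 7 = 2.0221429
sigma = R_bar / d2 = 2.0221429 / 1.693 = 1.194414
Cp = (USL - LSL)/(6*sigma) = (112.7 - 104.5)/(6*1.194414) = 1.1442
Cpu = (112.7 - 110.85)/(3*1.194414) = 0.5163
Cpl = (110.85 - 104.5)/(3*1.194414) = 1.7721
Cpk = min(Cpu, Cpl) = 0.5163

0.5163


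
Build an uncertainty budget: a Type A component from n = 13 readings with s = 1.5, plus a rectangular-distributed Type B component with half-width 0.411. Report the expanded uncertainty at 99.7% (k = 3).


u_A = s / sqrt(n) = 1.5 / sqrt(13) = 0.41602515
u_B = half_width / sqrt(3) = 0.411 / sqrt(3) = 0.23729096
uc = sqrt(u_A^2 + u_B^2) = sqrt(0.41602515^2 + 0.23729096^2) = 0.47894042
U = k * uc = 3 * 0.47894042
U = 1.4368

1.4368


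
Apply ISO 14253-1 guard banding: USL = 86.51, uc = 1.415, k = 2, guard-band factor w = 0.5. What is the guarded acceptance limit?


U = k * uc = 2 * 1.415 = 2.83
guard band g = w * U = 0.5 * 2.83 = 1.415
AL = USL - g = 86.51 - 1.415
AL = 85.0950

85.0950


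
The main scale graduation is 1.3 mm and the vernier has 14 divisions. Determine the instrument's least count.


LC = MSD / n_div
= 1.3 / 14
= 0.0929

0.0929


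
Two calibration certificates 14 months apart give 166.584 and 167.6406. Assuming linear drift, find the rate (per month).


rate = (v2 - v1) / months
= (167.6406 - 166.584) / 14
= 1.0566 / 14
= 0.0755

0.0755


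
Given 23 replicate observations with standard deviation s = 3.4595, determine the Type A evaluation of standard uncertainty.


u_A = s / sqrt(n)
u_A = 3.4595 / sqrt(23)
u_A = 3.4595 / 4.7958315
u_A = 0.7214

0.7214


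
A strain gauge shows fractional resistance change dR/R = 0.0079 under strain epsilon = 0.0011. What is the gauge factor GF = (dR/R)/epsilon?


GF = (dR/R) / epsilon
= 0.0079 / 0.0011
= 7.1818

7.1818


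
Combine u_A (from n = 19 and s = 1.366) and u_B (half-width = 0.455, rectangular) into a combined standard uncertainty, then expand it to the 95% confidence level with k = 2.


u_A = s / sqrt(n) = 1.366 / sqrt(19) = 0.31338189
u_B = half_width / sqrt(3) = 0.455 / sqrt(3) = 0.26269437
uc = sqrt(u_A^2 + u_B^2) = sqrt(0.31338189^2 + 0.26269437^2) = 0.40892119
U = k * uc = 2 * 0.40892119
U = 0.8178

0.8178


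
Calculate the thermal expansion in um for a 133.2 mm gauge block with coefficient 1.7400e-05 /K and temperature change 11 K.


dL = L * alpha * dT
= 133.2 * 1.7400e-05 * 11
= 0.0254945 mm
dL_um = 0.0254945 * 1000 = 25.4945 um

25.4945


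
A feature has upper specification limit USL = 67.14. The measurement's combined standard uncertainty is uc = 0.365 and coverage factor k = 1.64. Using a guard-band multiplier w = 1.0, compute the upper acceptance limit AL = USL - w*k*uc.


U = k * uc = 1.64 * 0.365 = 0.5986
guard band g = w * U = 1.0 * 0.5986 = 0.5986
AL = USL - g = 67.14 - 0.5986
AL = 66.5414

66.5414


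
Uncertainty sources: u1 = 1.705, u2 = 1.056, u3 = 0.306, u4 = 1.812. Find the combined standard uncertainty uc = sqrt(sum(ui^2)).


uc = sqrt(1.705^2 + 1.056^2 + 0.306^2 + 1.812^2)
uc = sqrt(7.399141)
uc = 2.7201

2.7201


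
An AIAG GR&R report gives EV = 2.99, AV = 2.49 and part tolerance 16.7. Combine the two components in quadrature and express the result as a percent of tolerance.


GRR = sqrt(EV^2 + AV^2) = sqrt(2.99^2 + 2.49^2) = 3.891041
%GRR = GRR / tol * 100 = 3.891041 / 16.7 * 100
%GRR = 23.2996

23.2996


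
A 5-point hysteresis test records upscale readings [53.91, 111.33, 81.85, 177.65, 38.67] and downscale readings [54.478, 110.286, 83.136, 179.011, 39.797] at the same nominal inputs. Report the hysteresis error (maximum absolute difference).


|53.91 - 54.478| = 0.5680
|111.33 - 110.286| = 1.0440
|81.85 - 83.136| = 1.2860
|177.65 - 179.011| = 1.3610
|38.67 - 39.797| = 1.1270
hysteresis = max(diffs) = 1.3610

1.3610


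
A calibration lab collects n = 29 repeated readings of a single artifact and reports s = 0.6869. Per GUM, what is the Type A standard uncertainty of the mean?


u_A = s / sqrt(n)
u_A = 0.6869 / sqrt(29)
u_A = 0.6869 / 5.3851648
u_A = 0.1276

0.1276


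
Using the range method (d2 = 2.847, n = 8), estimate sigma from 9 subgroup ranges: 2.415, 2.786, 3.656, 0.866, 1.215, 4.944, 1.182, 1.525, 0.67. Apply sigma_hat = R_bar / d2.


R_bar = (2.415 + 2.786 + 3.656 + 0.866 + 1.215 + 4.944 + 1.182 + 1.525 + 0.67) / 9
R_bar = 19.259 / 9 = 2.1398889
sigma_hat = R_bar / d2 = 2.1398889 / 2.847 = 0.7516

0.7516


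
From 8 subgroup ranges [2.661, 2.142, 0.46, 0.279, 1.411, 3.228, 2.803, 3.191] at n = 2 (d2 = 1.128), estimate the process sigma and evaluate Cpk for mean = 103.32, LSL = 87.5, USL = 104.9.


R_bar = (2.661 + 2.142 + 0.46 + 0.279 + 1.411 + 3.228 + 2.803 + 3.191) / 8 = 2.021875
sigma = R_bar / d2 = 2.021875 / 1.128 = 1.7924424
Cp = (USL - LSL)/(6*sigma) = (104.9 - 87.5)/(6*1.7924424) = 1.6179
Cpu = (104.9 - 103.32)/(3*1.7924424) = 0.2938
Cpl = (103.32 - 87.5)/(3*1.7924424) = 2.9420
Cpk = min(Cpu, Cpl) = 0.2938

0.2938


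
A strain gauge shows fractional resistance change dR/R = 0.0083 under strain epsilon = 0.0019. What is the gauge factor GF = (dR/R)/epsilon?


GF = (dR/R) / epsilon
= 0.0083 / 0.0019
= 4.3684

4.3684


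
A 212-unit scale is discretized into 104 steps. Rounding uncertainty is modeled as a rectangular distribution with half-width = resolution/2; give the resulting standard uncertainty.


resolution = range / divisions
resolution = 212 / 104 = 2.0384615
u_res = resolution / (2*sqrt(3))
u_res = 2.0384615 / 3.4641016
u_res = 0.5885

0.5885


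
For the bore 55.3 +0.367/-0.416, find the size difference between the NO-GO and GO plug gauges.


GO = nominal - lower_tol (smallest hole = maximum material condition)
GO = 55.3 - 0.416 = 54.884
NO-GO = nominal + upper_tol (largest hole = least material condition)
NO-GO = 55.3 + 0.367 = 55.667
spread = NO-GO - GO = 55.667 - 54.884 = 0.7830

0.7830


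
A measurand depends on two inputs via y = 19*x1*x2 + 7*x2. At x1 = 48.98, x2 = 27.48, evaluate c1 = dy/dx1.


y = 19*x1*x2 + 7*x2
dy/dx1 = 19*x2
Evaluate at x2 = 27.48: c1 = 19 * 27.48
c1 = 522.1200

522.1200


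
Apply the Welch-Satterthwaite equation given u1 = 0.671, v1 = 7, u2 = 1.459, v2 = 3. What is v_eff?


uc = sqrt(u1^2 + u2^2) = sqrt(0.671^2 + 1.459^2) = 1.6059022
v_eff = uc^4 / (u1^4/v1 + u2^4/v2)
= 1.6059022^4 / (0.671^4/7 + 1.459^4/3)
= 6.650838 / 1.5393872
v_eff = 4.3204

4.3204


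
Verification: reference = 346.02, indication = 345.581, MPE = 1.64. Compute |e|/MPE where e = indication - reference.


e = indication - reference = 345.581 - 346.02 = -0.4390
|e| = 0.4390
ratio = |e| / MPE = 0.4390 / 1.64
ratio = 0.2677

0.2677


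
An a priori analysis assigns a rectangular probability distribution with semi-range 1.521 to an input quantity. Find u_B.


u_B = half_width / sqrt(3)
u_B = 1.521 / 1.7320508
u_B = 0.8781

0.8781


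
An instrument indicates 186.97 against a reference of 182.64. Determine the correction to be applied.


Correction = standard - reading
= 182.64 - 186.97
= -4.3300

-4.3300


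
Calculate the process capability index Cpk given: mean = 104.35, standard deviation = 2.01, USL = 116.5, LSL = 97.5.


Cpu = (USL - mean) / (3*sigma) = (116.5 - 104.35) / (3*2.01) = 2.0149
Cpl = (mean - LSL) / (3*sigma) = (104.35 - 97.5) / (3*2.01) = 1.1360
Cpk = min(Cpu, Cpl) = 1.1360

1.1360


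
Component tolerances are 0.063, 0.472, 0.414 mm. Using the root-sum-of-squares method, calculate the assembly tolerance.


RSS = sqrt(0.063^2 + 0.472^2 + 0.414^2)
= sqrt(0.398149)
= 0.6310

0.6310


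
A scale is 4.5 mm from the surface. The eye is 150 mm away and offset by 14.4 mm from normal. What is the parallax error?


error = h * offset / d
= 4.5 * 14.4 / 150
= 0.4320

0.4320


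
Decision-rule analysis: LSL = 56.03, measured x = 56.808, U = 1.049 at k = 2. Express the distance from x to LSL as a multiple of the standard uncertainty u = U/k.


u = U / k = 1.049 / 2 = 0.5245
margin = |LSL - x| = |56.03 - 56.808| = 0.778
z = margin / u = 0.778 / 0.5245
z = 1.4833

1.4833


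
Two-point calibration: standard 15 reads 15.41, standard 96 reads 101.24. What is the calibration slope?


slope = (y2 - y1) / (x2 - x1)
= (101.24 - 15.41) / (96 - 15)
= 85.8300 / 81
= 1.0596

1.0596


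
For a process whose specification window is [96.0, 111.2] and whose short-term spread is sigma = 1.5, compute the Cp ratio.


Cp = (USL - LSL) / (6 * sigma)
= (111.2 - 96.0) / (6 * 1.5)
= 15.2000 / 9.0000
= 1.6889

1.6889


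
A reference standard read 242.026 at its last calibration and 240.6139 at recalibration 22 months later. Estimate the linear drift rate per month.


rate = (v2 - v1) / months
= (240.6139 - 242.026) / 22
= -1.4121 / 22
= -0.0642

-0.0642


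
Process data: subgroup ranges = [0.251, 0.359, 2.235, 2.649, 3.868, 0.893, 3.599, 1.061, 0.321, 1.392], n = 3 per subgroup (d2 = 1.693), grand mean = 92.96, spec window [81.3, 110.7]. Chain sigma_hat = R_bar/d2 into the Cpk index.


R_bar = (0.251 + 0.359 + 2.235 + 2.649 + 3.868 + 0.893 + 3.599 + 1.061 + 0.321 + 1.392) / 10 = 1.6628
sigma = R_bar / d2 = 1.6628 / 1.693 = 0.98216184
Cp = (USL - LSL)/(6*sigma) = (110.7 - 81.3)/(6*0.98216184) = 4.9890
Cpu = (110.7 - 92.96)/(3*0.98216184) = 6.0207
Cpl = (92.96 - 81.3)/(3*0.98216184) = 3.9573
Cpk = min(Cpu, Cpl) = 3.9573

3.9573


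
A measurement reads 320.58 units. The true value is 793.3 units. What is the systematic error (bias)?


Systematic error = measured - true
= 320.58 - 793.3
= -472.7200

-472.7200


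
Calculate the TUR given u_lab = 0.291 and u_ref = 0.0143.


TUR = u_lab / u_ref
= 0.291 / 0.0143
= 20.3497

20.3497


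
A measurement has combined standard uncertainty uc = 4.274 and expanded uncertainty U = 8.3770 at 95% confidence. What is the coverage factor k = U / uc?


k = U / uc
k = 8.3770 / 4.274
k = 1.96

1.96


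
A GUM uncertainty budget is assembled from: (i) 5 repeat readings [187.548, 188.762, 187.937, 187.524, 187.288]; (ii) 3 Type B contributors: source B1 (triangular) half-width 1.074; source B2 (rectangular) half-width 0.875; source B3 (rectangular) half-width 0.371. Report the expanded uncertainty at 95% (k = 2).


mean = (187.548 + 188.762 + 187.937 + 187.524 + 187.288) / 5 = 187.8118
s = sqrt(sum((x - mean)^2)/(n-1)) = 0.57994414
u_A = s / sqrt(n) = 0.57994414 / sqrt(5) = 0.2593589
u_B1 = 1.074 / sqrt(6) = 0.43845866
u_B2 = 0.875 / sqrt(3) = 0.50518149
u_B3 = 0.371 / sqrt(3) = 0.21419695
uc = sqrt(0.2593589^2 + 0.43845866^2 + 0.50518149^2 + 0.21419695^2) = 0.7487334
U = k * uc = 2 * 0.7487334
U = 1.4975

1.4975


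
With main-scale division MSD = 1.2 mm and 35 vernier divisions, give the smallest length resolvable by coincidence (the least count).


LC = MSD / n_div
= 1.2 / 35
= 0.0343

0.0343


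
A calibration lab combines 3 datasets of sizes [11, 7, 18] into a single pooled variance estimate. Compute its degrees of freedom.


nu = sum_i (n_i - 1)
nu = ((11 - 1) + (7 - 1) + (18 - 1))
nu = 10 + 6 + 17
nu = 33

33


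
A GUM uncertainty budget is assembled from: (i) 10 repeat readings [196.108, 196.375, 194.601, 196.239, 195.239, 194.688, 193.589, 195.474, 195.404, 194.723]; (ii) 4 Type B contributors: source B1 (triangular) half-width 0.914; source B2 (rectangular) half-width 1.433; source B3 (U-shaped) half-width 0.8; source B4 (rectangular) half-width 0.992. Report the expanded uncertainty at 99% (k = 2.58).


mean = (196.108 + 196.375 + 194.601 + 196.239 + 195.239 + 194.688 + 193.589 + 195.474 + 195.404 + 194.723) / 10 = 195.244
s = sqrt(sum((x - mean)^2)/(n-1)) = 0.87096741
u_A = s / sqrt(n) = 0.87096741 / sqrt(10) = 0.27542408
u_B1 = 0.914 / sqrt(6) = 0.37313894
u_B2 = 1.433 / sqrt(3) = 0.82734294
u_B3 = 0.8 / sqrt(2) = 0.56568542
u_B4 = 0.992 / sqrt(3) = 0.57273147
uc = sqrt(0.27542408^2 + 0.37313894^2 + 0.82734294^2 + 0.56568542^2 + 0.57273147^2) = 1.2440292
U = k * uc = 2.58 * 1.2440292
U = 3.2096

3.2096


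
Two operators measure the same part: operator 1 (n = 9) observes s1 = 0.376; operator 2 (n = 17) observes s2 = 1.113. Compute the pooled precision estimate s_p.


s_p = sqrt(((n1-1)*s1^2 + (n2-1)*s2^2) / (n1+n2-2))
numerator = (9-1)*0.376^2 + (17-1)*1.113^2 = 1.131008 + 19.820304 = 20.951312
denominator = 9 + 17 - 2 = 24
s_p^2 = 20.951312 / 24 = 0.87297133
s_p = sqrt(0.87297133) = 0.9343

0.9343


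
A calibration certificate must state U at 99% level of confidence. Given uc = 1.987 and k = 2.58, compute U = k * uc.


U = k * uc
U = 2.58 * 1.987
U = 5.1265

5.1265


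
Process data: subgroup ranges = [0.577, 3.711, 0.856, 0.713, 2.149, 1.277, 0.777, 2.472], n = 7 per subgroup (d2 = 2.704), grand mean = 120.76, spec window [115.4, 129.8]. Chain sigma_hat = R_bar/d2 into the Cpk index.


R_bar = (0.577 + 3.711 + 0.856 + 0.713 + 2.149 + 1.277 + 0.777 + 2.472) / 8 = 1.5665
sigma = R_bar / d2 = 1.5665 / 2.704 = 0.57932692
Cp = (USL - LSL)/(6*sigma) = (129.8 - 115.4)/(6*0.57932692) = 4.1427
Cpu = (129.8 - 120.76)/(3*0.57932692) = 5.2014
Cpl = (120.76 - 115.4)/(3*0.57932692) = 3.0840
Cpk = min(Cpu, Cpl) = 3.0840

3.0840


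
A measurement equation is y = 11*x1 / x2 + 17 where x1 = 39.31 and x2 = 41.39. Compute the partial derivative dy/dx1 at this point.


y = 11*x1 / x2 + 17
dy/dx1 = 11/x2
Evaluate at x2 = 41.39: c1 = 11 / 41.39
c1 = 0.2658

0.2658


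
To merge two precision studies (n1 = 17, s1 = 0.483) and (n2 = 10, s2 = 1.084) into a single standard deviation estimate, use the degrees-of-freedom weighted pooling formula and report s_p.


s_p = sqrt(((n1-1)*s1^2 + (n2-1)*s2^2) / (n1+n2-2))
numerator = (17-1)*0.483^2 + (10-1)*1.084^2 = 3.732624 + 10.575504 = 14.308128
denominator = 17 + 10 - 2 = 25
s_p^2 = 14.308128 / 25 = 0.57232512
s_p = sqrt(0.57232512) = 0.7565

0.7565


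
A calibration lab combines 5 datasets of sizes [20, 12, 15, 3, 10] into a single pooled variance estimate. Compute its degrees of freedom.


nu = sum_i (n_i - 1)
nu = ((20 - 1) + (12 - 1) + (15 - 1) + (3 - 1) + (10 - 1))
nu = 19 + 11 + 14 + 2 + 9
nu = 55

55


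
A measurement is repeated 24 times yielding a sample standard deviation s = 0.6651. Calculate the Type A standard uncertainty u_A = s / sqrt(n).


u_A = s / sqrt(n)
u_A = 0.6651 / sqrt(24)
u_A = 0.6651 / 4.8989795
u_A = 0.1358

0.1358


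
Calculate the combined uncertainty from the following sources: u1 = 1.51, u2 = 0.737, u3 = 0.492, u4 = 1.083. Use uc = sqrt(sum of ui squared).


uc = sqrt(1.51^2 + 0.737^2 + 0.492^2 + 1.083^2)
uc = sqrt(4.238222)
uc = 2.0587

2.0587


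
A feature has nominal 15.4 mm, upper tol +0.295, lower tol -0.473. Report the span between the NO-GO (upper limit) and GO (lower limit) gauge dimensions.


GO = nominal - lower_tol (smallest hole = maximum material condition)
GO = 15.4 - 0.473 = 14.927
NO-GO = nominal + upper_tol (largest hole = least material condition)
NO-GO = 15.4 + 0.295 = 15.695
spread = NO-GO - GO = 15.695 - 14.927 = 0.7680

0.7680


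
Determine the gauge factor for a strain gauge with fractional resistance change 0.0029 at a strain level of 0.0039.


GF = (dR/R) / epsilon
= 0.0029 / 0.0039
= 0.7436

0.7436


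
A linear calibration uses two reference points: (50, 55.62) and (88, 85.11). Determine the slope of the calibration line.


slope = (y2 - y1) / (x2 - x1)
= (85.11 - 55.62) / (88 - 50)
= 29.4900 / 38
= 0.7761

0.7761


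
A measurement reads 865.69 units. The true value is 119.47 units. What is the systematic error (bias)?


Systematic error = measured - true
= 865.69 - 119.47
= 746.2200

746.2200


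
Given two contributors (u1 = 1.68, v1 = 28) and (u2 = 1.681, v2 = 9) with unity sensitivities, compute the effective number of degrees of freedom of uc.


uc = sqrt(u1^2 + u2^2) = sqrt(1.68^2 + 1.681^2) = 2.376586
v_eff = uc^4 / (u1^4/v1 + u2^4/v2)
= 2.376586^4 / (1.68^4/28 + 1.681^4/9)
= 31.901723 / 1.1717118
v_eff = 27.2266

27.2266


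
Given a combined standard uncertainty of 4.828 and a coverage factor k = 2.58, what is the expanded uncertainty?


U = k * uc
U = 2.58 * 4.828
U = 12.4562

12.4562


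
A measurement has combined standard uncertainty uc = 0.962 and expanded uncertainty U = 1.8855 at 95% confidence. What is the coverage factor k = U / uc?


k = U / uc
k = 1.8855 / 0.962
k = 1.96

1.96


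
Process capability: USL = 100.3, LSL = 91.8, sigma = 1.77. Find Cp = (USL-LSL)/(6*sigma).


Cp = (USL - LSL) / (6 * sigma)
= (100.3 - 91.8) / (6 * 1.77)
= 8.5000 / 10.6200
= 0.8004

0.8004


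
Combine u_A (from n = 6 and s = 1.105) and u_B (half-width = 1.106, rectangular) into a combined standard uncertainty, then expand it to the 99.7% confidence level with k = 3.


u_A = s / sqrt(n) = 1.105 / sqrt(6) = 0.45111436
u_B = half_width / sqrt(3) = 1.106 / sqrt(3) = 0.6385494
uc = sqrt(u_A^2 + u_B^2) = sqrt(0.45111436^2 + 0.6385494^2) = 0.78182447
U = k * uc = 3 * 0.78182447
U = 2.3455

2.3455


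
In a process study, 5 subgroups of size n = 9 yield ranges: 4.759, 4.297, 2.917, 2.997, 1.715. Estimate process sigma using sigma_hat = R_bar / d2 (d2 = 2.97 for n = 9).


R_bar = (4.759 + 4.297 + 2.917 + 2.997 + 1.715) / 5
R_bar = 16.685 / 5 = 3.337
sigma_hat = R_bar / d2 = 3.337 / 2.97 = 1.1236

1.1236


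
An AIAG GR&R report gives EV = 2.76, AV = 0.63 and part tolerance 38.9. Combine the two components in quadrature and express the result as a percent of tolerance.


GRR = sqrt(EV^2 + AV^2) = sqrt(2.76^2 + 0.63^2) = 2.8309892
%GRR = GRR / tol * 100 = 2.8309892 / 38.9 * 100
%GRR = 7.2776

7.2776


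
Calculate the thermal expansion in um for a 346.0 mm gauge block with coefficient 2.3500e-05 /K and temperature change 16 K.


dL = L * alpha * dT
= 346.0 * 2.3500e-05 * 16
= 0.1300960 mm
dL_um = 0.1300960 * 1000 = 130.0960 um

130.0960


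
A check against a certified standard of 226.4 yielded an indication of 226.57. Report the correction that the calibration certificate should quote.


Correction = standard - reading
= 226.4 - 226.57
= -0.1700

-0.1700


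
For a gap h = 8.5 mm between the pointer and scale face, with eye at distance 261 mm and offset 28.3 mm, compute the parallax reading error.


error = h * offset / d
= 8.5 * 28.3 / 261
= 0.9216

0.9216


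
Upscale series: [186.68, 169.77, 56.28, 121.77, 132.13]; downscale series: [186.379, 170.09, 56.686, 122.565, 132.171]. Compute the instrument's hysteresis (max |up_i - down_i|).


|186.68 - 186.379| = 0.3010
|169.77 - 170.09| = 0.3200
|56.28 - 56.686| = 0.4060
|121.77 - 122.565| = 0.7950
|132.13 - 132.171| = 0.0410
hysteresis = max(diffs) = 0.7950

0.7950


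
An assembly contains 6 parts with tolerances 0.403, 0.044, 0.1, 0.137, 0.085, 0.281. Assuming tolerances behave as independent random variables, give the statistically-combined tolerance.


RSS = sqrt(0.403^2 + 0.044^2 + 0.1^2 + 0.137^2 + 0.085^2 + 0.281^2)
= sqrt(0.2793)
= 0.5285

0.5285


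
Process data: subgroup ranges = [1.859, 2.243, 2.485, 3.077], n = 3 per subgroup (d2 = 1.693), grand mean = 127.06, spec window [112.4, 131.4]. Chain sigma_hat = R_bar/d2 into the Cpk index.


R_bar = (1.859 + 2.243 + 2.485 + 3.077) / 4 = 2.416
sigma = R_bar / d2 = 2.416 / 1.693 = 1.4270526
Cp = (USL - LSL)/(6*sigma) = (131.4 - 112.4)/(6*1.4270526) = 2.2190
Cpu = (131.4 - 127.06)/(3*1.4270526) = 1.0137
Cpl = (127.06 - 112.4)/(3*1.4270526) = 3.4243
Cpk = min(Cpu, Cpl) = 1.0137

1.0137


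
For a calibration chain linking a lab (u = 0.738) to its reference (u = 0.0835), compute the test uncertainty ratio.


TUR = u_lab / u_ref
= 0.738 / 0.0835
= 8.8383

8.8383


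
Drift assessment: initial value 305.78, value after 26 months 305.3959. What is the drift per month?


rate = (v2 - v1) / months
= (305.3959 - 305.78) / 26
= -0.3841 / 26
= -0.0148

-0.0148


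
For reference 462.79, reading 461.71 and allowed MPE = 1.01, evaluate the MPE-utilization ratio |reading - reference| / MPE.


e = indication - reference = 461.71 - 462.79 = -1.0800
|e| = 1.0800
ratio = |e| / MPE = 1.0800 / 1.01
ratio = 1.0693

1.0693


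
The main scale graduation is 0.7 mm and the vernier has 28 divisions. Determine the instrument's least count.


LC = MSD / n_div
= 0.7 / 28
= 0.0250

0.0250


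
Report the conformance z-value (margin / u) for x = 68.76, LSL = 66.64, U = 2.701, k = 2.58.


u = U / k = 2.701 / 2.58 = 1.0468992
margin = |LSL - x| = |66.64 - 68.76| = 2.12
z = margin / u = 2.12 / 1.0468992
z = 2.0250

2.0250


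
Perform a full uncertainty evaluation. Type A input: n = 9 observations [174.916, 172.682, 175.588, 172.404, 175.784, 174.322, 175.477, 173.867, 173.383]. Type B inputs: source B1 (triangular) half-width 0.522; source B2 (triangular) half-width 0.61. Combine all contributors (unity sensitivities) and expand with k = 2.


mean = (174.916 + 172.682 + 175.588 + 172.404 + 175.784 + 174.322 + 175.477 + 173.867 + 173.383) / 9 = 174.2692222
s = sqrt(sum((x - mean)^2)/(n-1)) = 1.267826
u_A = s / sqrt(n) = 1.267826 / sqrt(9) = 0.42260867
u_B1 = 0.522 / sqrt(6) = 0.21310561
u_B2 = 0.61 / sqrt(6) = 0.24903146
uc = sqrt(0.42260867^2 + 0.21310561^2 + 0.24903146^2) = 0.53481656
U = k * uc = 2 * 0.53481656
U = 1.0696

1.0696


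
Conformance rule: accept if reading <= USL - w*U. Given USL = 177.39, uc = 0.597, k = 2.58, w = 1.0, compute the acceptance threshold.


U = k * uc = 2.58 * 0.597 = 1.54026
guard band g = w * U = 1.0 * 1.54026 = 1.54026
AL = USL - g = 177.39 - 1.54026
AL = 175.8497

175.8497


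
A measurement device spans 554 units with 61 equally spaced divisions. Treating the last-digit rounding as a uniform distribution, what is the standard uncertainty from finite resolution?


resolution = range / divisions
resolution = 554 / 61 = 9.0819672
u_res = resolution / (2*sqrt(3))
u_res = 9.0819672 / 3.4641016
u_res = 2.6217

2.6217


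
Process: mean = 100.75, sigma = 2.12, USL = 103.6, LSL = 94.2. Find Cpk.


Cpu = (USL - mean) / (3*sigma) = (103.6 - 100.75) / (3*2.12) = 0.4481
Cpl = (mean - LSL) / (3*sigma) = (100.75 - 94.2) / (3*2.12) = 1.0299
Cpk = min(Cpu, Cpl) = 0.4481

0.4481


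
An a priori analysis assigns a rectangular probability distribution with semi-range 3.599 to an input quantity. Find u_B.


u_B = half_width / sqrt(3)
u_B = 3.599 / 1.7320508
u_B = 2.0779

2.0779


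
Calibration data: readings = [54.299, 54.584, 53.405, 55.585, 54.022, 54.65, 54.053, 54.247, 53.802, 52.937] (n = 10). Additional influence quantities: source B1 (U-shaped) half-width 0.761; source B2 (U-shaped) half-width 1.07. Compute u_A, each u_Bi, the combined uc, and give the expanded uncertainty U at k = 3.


mean = (54.299 + 54.584 + 53.405 + 55.585 + 54.022 + 54.65 + 54.053 + 54.247 + 53.802 + 52.937) / 10 = 54.1584
s = sqrt(sum((x - mean)^2)/(n-1)) = 0.722786
u_A = s / sqrt(n) = 0.722786 / sqrt(10) = 0.228565
u_B1 = 0.761 / sqrt(2) = 0.53810826
u_B2 = 1.07 / sqrt(2) = 0.75660426
uc = sqrt(0.228565^2 + 0.53810826^2 + 0.75660426^2) = 0.9561655
U = k * uc = 3 * 0.9561655
U = 2.8685

2.8685


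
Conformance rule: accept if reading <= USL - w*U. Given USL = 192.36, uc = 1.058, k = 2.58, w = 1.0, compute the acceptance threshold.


U = k * uc = 2.58 * 1.058 = 2.72964
guard band g = w * U = 1.0 * 2.72964 = 2.72964
AL = USL - g = 192.36 - 2.72964
AL = 189.6304

189.6304


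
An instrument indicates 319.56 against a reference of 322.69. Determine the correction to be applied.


Correction = standard - reading
= 322.69 - 319.56
= 3.1300

3.1300


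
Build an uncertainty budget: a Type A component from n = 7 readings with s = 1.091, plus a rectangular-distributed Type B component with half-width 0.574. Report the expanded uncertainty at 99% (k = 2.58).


u_A = s / sqrt(n) = 1.091 / sqrt(7) = 0.41235924
u_B = half_width / sqrt(3) = 0.574 / sqrt(3) = 0.33139905
uc = sqrt(u_A^2 + u_B^2) = sqrt(0.41235924^2 + 0.33139905^2) = 0.52902313
U = k * uc = 2.58 * 0.52902313
U = 1.3649

1.3649


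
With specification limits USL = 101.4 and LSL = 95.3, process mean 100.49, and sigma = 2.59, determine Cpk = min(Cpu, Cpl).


Cpu = (USL - mean) / (3*sigma) = (101.4 - 100.49) / (3*2.59) = 0.1171
Cpl = (mean - LSL) / (3*sigma) = (100.49 - 95.3) / (3*2.59) = 0.6680
Cpk = min(Cpu, Cpl) = 0.1171

0.1171


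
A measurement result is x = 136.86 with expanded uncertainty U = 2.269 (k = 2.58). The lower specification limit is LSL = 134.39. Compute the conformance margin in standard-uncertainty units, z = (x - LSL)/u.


u = U / k = 2.269 / 2.58 = 0.87945736
margin = |LSL - x| = |134.39 - 136.86| = 2.47
z = margin / u = 2.47 / 0.87945736
z = 2.8086

2.8086


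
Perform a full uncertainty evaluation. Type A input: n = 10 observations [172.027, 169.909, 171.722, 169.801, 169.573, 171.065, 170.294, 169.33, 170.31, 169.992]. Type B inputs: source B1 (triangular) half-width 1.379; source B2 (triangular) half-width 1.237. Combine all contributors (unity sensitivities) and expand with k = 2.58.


mean = (172.027 + 169.909 + 171.722 + 169.801 + 169.573 + 171.065 + 170.294 + 169.33 + 170.31 + 169.992) / 10 = 170.4023
s = sqrt(sum((x - mean)^2)/(n-1)) = 0.90991429
u_A = s / sqrt(n) = 0.90991429 / sqrt(10) = 0.28774016
u_B1 = 1.379 / sqrt(6) = 0.56297439
u_B2 = 1.237 / sqrt(6) = 0.50500314
uc = sqrt(0.28774016^2 + 0.56297439^2 + 0.50500314^2) = 0.80917411
U = k * uc = 2.58 * 0.80917411
U = 2.0877

2.0877


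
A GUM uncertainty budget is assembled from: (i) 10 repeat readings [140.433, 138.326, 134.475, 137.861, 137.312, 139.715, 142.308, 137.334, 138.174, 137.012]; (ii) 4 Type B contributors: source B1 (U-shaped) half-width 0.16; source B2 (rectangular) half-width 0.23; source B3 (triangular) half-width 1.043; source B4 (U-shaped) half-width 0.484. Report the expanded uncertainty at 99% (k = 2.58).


mean = (140.433 + 138.326 + 134.475 + 137.861 + 137.312 + 139.715 + 142.308 + 137.334 + 138.174 + 137.012) / 10 = 138.295
s = sqrt(sum((x - mean)^2)/(n-1)) = 2.134996
u_A = s / sqrt(n) = 2.134996 / sqrt(10) = 0.67514502
u_B1 = 0.16 / sqrt(2) = 0.11313708
u_B2 = 0.23 / sqrt(3) = 0.13279056
u_B3 = 1.043 / sqrt(6) = 0.42580297
u_B4 = 0.484 / sqrt(2) = 0.34223968
uc = sqrt(0.67514502^2 + 0.11313708^2 + 0.13279056^2 + 0.42580297^2 + 0.34223968^2) = 0.88582746
U = k * uc = 2.58 * 0.88582746
U = 2.2854

2.2854
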